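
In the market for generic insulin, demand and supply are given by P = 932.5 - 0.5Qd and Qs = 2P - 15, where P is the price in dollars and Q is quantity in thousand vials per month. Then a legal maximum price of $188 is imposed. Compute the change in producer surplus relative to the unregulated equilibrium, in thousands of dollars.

-181326

Rearranging demand gives Qd = 1865 - 2P. Setting quantity demanded equal to quantity supplied, 1865 - 2P = 2P - 15, gives P* = 470 and Q* = 925.
Since 188 < 470, the ceiling is binding.
At P = 188: Qd = 1865 - 2·188 = 1489 and Qs = 2·188 - 15 = 361.
Producer surplus without the control is ½ · (470 - 7.5) · 925 = 213906.25.
With the ceiling, producers sell 361 units at 188, so PS = ½ · (188 - 7.5) · 361 = 32580.25.
Change in producer surplus = 32580.25 - 213906.25 = -181326.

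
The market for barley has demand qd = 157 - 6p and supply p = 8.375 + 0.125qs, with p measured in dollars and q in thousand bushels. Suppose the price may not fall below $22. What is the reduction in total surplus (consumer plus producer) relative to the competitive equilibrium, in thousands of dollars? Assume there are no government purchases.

189

Rearranging supply gives qs = 8p - 67. In a free market, 157 - 6p = 8p - 67 gives the equilibrium p* = 16, q* = 61.
Since 22 > 16, the floor is binding.
At p = 22: qd = 157 - 6·22 = 25 and qs = 8·22 - 67 = 109.
Quantity traded falls to 25. At q = 25 the demand price is (157 - 25)/6 = 22 and the supply price is (67 + 25)/8 = 11.5.
Deadweight loss = ½ · (22 - 11.5) · (61 - 25) = ½ · 10.5 · 36 = 189.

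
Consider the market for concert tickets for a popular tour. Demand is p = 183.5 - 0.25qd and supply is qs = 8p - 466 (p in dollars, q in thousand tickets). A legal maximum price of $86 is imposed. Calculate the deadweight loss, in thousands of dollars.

Rearranging demand gives qd = 734 - 4p. Equilibrium: 734 - 4p = 8p - 466, so 1200 = 12p and p* = 100, q* = 334.
Since 86 < 100, the ceiling is binding.
At p = 86: qd = 734 - 4·86 = 390 and qs = 8·86 - 466 = 222.
Quantity traded falls to 222. At q = 222 the demand price is (734 - 222)/4 = 128 and the supply price is (466 + 222)/8 = 86.
Deadweight loss = ½ · (128 - 86) · (334 - 222) = ½ · 42 · 112 = 2352.

2352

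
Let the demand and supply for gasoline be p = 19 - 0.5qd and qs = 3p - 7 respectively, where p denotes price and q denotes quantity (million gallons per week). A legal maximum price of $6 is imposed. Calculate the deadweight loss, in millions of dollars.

33.75

Rearranging demand gives qd = 38 - 2p. Equilibrium: 38 - 2p = 3p - 7, so 45 = 5p and p* = 9, q* = 20.
Since 6 < 9, the ceiling is binding.
At p = 6: qd = 38 - 2·6 = 26 and qs = 3·6 - 7 = 11.
Quantity traded falls to 11. At q = 11 the demand price is (38 - 11)/2 = 13.5 and the supply price is (7 + 11)/3 = 6.
Deadweight loss = ½ · (13.5 - 6) · (20 - 11) = ½ · 7.5 · 9 = 33.75.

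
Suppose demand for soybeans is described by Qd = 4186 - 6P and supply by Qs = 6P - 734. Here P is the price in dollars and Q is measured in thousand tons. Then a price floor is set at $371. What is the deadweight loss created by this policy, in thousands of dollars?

0

Setting quantity demanded equal to quantity supplied, 4186 - 6P = 6P - 734, gives P* = 410 and Q* = 1726.
Since 371 is below P* = 410, the floor does not bind and the free-market outcome prevails.
Since the control does not bind, no trades are prevented and deadweight loss is zero.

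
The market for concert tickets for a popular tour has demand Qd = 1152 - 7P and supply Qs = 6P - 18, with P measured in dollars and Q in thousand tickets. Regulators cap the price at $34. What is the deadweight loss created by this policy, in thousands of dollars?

Setting quantity demanded equal to quantity supplied, 1152 - 7P = 6P - 18, gives P* = 90 and Q* = 522.
Because the ceiling (34) lies below the market-clearing price, it is binding.
At P = 34: Qd = 1152 - 7·34 = 914 and Qs = 6·34 - 18 = 186.
Quantity traded falls to 186. At Q = 186 the demand price is (1152 - 186)/7 = 138 and the supply price is (18 + 186)/6 = 34.
Deadweight loss = ½ · (138 - 34) · (522 - 186) = ½ · 104 · 336 = 17472.

17472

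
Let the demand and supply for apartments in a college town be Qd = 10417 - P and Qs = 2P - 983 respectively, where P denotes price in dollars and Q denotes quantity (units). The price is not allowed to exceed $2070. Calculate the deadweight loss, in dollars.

In a free market, 10417 - P = 2P - 983 gives the equilibrium P* = 3800, Q* = 6617.
Because the ceiling (2070) lies below the market-clearing price, it is binding.
At P = 2070: Qd = 10417 - 2070 = 8347 and Qs = 2·2070 - 983 = 3157.
Quantity traded falls to 3157. At Q = 3157 the demand price is 10417 - 3157 = 7260 and the supply price is (983 + 3157)/2 = 2070.
Deadweight loss = ½ · (7260 - 2070) · (6617 - 3157) = ½ · 5190 · 3460 = 8978700.

8978700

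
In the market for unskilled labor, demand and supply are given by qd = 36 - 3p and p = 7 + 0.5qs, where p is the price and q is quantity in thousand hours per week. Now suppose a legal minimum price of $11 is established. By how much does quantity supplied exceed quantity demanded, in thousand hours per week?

5

Rearranging supply gives qs = 2p - 14. Equilibrium: 36 - 3p = 2p - 14, so 50 = 5p and p* = 10, q* = 6.
Since 11 > 10, the floor is binding.
At p = 11: qd = 36 - 3·11 = 3 and qs = 2·11 - 14 = 8.
Surplus = qs - qd = 8 - 3 = 5.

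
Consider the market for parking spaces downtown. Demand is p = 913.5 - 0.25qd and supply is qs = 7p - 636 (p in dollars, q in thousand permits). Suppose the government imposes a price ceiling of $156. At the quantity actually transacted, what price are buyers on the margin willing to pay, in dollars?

Rearranging demand gives qd = 3654 - 4p. Setting quantity demanded equal to quantity supplied, 3654 - 4p = 7p - 636, gives p* = 390 and q* = 2094.
Since 156 < 390, the ceiling is binding.
At p = 156: qd = 3654 - 4·156 = 3030 and qs = 7·156 - 636 = 456.
Only 456 units reach the market. On the demand curve, the marginal buyer's willingness to pay at q = 456 is (3654 - 456)/4 = 799.5.

799.5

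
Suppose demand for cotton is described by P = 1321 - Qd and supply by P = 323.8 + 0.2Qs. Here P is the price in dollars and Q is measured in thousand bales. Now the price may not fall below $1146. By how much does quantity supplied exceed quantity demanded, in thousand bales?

Rearranging demand gives Qd = 1321 - P; rearranging supply gives Qs = 5P - 1619. Setting quantity demanded equal to quantity supplied, 1321 - P = 5P - 1619, gives P* = 490 and Q* = 831.
Since 1146 > 490, the floor is binding.
At P = 1146: Qd = 1321 - 1146 = 175 and Qs = 5·1146 - 1619 = 4111.
Surplus = Qs - Qd = 4111 - 175 = 3936.

3936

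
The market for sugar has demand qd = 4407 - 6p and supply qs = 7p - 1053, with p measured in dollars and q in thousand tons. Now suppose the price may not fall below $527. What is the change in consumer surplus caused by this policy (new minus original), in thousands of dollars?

-167562

Setting quantity demanded equal to quantity supplied, 4407 - 6p = 7p - 1053, gives p* = 420 and q* = 1887.
Since 527 > 420, the floor is binding.
At p = 527: qd = 4407 - 6·527 = 1245 and qs = 7·527 - 1053 = 2636.
Consumer surplus without the control is ½ · (734.5 - 420) · 1887 = 296730.75.
With the floor, consumers buy 1245 units at 527, so CS = ½ · (734.5 - 527) · 1245 = 129168.75.
Change in consumer surplus = 129168.75 - 296730.75 = -167562.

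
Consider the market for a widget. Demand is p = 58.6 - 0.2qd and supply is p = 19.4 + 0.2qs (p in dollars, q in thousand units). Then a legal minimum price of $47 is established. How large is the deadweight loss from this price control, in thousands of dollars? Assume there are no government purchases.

320

Rearranging demand gives qd = 293 - 5p; rearranging supply gives qs = 5p - 97. Without the control the market clears where 293 - 5p = 5p - 97, i.e. p* = 39 and q* = 98.
The floor of 47 is above the equilibrium price 39, so it binds.
At p = 47: qd = 293 - 5·47 = 58 and qs = 5·47 - 97 = 138.
Quantity traded falls to 58. At q = 58 the demand price is (293 - 58)/5 = 47 and the supply price is (97 + 58)/5 = 31.
Deadweight loss = ½ · (47 - 31) · (98 - 58) = ½ · 16 · 40 = 320.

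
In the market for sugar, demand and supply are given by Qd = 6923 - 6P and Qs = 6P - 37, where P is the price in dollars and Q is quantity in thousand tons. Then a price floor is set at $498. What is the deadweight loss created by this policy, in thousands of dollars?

0

Without the control the market clears where 6923 - 6P = 6P - 37, i.e. P* = 580 and Q* = 3443.
Since 498 is below P* = 580, the floor does not bind and the free-market outcome prevails.
Since the control does not bind, no trades are prevented and deadweight loss is zero.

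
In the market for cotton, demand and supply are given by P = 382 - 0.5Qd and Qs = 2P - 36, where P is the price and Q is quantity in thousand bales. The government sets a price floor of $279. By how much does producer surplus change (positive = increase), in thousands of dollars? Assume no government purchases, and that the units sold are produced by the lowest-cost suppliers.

Rearranging demand gives Qd = 764 - 2P. Equilibrium: 764 - 2P = 2P - 36, so 800 = 4P and P* = 200, Q* = 364.
Because the floor (279) lies above the market-clearing price, it is binding.
At P = 279: Qd = 764 - 2·279 = 206 and Qs = 2·279 - 36 = 522.
Producer surplus without the control is ½ · (200 - 18) · 364 = 33124.
With the floor, 206 units are sold at 279. The supply price at Q = 206 is 121, so PS = ½ · [(279 - 18) + (279 - 121)] · 206 = 43157.
Change in producer surplus = 43157 - 33124 = 10033.

10033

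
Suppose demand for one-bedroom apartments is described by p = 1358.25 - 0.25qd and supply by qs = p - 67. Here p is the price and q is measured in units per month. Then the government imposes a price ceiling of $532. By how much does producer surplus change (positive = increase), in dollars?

-425432

Rearranging demand gives qd = 5433 - 4p. In a free market, 5433 - 4p = p - 67 gives the equilibrium p* = 1100, q* = 1033.
Because the ceiling (532) lies below the market-clearing price, it is binding.
At p = 532: qd = 5433 - 4·532 = 3305 and qs = 532 - 67 = 465.
Producer surplus without the control is ½ · (1100 - 67) · 1033 = 533544.5.
With the ceiling, producers sell 465 units at 532, so PS = ½ · (532 - 67) · 465 = 108112.5.
Change in producer surplus = 108112.5 - 533544.5 = -425432.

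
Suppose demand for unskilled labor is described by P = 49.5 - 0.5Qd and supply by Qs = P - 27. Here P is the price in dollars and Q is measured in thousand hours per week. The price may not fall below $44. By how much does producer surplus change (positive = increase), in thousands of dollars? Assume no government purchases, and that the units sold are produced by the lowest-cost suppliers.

14

Rearranging demand gives Qd = 99 - 2P. In a free market, 99 - 2P = P - 27 gives the equilibrium P* = 42, Q* = 15.
Since 44 > 42, the floor is binding.
At P = 44: Qd = 99 - 2·44 = 11 and Qs = 44 - 27 = 17.
Producer surplus without the control is ½ · (42 - 27) · 15 = 112.5.
With the floor, 11 units are sold at 44. The supply price at Q = 11 is 38, so PS = ½ · [(44 - 27) + (44 - 38)] · 11 = 126.5.
Change in producer surplus = 126.5 - 112.5 = 14.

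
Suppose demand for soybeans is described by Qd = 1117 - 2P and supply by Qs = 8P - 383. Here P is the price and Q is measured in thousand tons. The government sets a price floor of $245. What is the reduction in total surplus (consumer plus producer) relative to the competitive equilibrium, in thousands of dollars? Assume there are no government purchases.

Without the control the market clears where 1117 - 2P = 8P - 383, i.e. P* = 150 and Q* = 817.
The floor of 245 is above the equilibrium price 150, so it binds.
At P = 245: Qd = 1117 - 2·245 = 627 and Qs = 8·245 - 383 = 1577.
Quantity traded falls to 627. At Q = 627 the demand price is (1117 - 627)/2 = 245 and the supply price is (383 + 627)/8 = 126.25.
Deadweight loss = ½ · (245 - 126.25) · (817 - 627) = ½ · 118.75 · 190 = 11281.25.

11281.25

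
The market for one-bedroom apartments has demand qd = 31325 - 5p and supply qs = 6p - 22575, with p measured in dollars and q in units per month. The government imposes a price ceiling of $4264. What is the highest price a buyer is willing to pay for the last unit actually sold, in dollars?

5663.2

In a free market, 31325 - 5p = 6p - 22575 gives the equilibrium p* = 4900, q* = 6825.
Since 4264 < 4900, the ceiling is binding.
At p = 4264: qd = 31325 - 5·4264 = 10005 and qs = 6·4264 - 22575 = 3009.
Only 3009 units reach the market. On the demand curve, the marginal buyer's willingness to pay at q = 3009 is (31325 - 3009)/5 = 5663.2.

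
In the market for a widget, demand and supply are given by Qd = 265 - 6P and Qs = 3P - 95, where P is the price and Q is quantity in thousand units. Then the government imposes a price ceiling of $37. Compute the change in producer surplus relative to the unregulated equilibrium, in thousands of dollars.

-61.5

In a free market, 265 - 6P = 3P - 95 gives the equilibrium P* = 40, Q* = 25.
Since 37 < 40, the ceiling is binding.
At P = 37: Qd = 265 - 6·37 = 43 and Qs = 3·37 - 95 = 16.
Producer surplus without the control is ½ · (40 - 95/3) · 25 = 625/6.
With the ceiling, producers sell 16 units at 37, so PS = ½ · (37 - 95/3) · 16 = 128/3.
Change in producer surplus = 128/3 - 625/6 = -61.5.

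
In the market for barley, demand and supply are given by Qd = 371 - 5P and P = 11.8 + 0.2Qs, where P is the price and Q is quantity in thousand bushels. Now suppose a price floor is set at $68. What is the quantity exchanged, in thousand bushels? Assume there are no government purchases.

31

Rearranging supply gives Qs = 5P - 59. Without the control the market clears where 371 - 5P = 5P - 59, i.e. P* = 43 and Q* = 156.
Since 68 > 43, the floor is binding.
At P = 68: Qd = 371 - 5·68 = 31 and Qs = 5·68 - 59 = 281.
The quantity actually transacted is the short side, demand: 31.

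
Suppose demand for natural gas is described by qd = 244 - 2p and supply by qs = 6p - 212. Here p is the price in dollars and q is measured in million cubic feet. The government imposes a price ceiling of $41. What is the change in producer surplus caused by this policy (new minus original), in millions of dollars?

-1312

Without the control the market clears where 244 - 2p = 6p - 212, i.e. p* = 57 and q* = 130.
Since 41 < 57, the ceiling is binding.
At p = 41: qd = 244 - 2·41 = 162 and qs = 6·41 - 212 = 34.
Producer surplus without the control is ½ · (57 - 106/3) · 130 = 4225/3.
With the ceiling, producers sell 34 units at 41, so PS = ½ · (41 - 106/3) · 34 = 289/3.
Change in producer surplus = 289/3 - 4225/3 = -1312.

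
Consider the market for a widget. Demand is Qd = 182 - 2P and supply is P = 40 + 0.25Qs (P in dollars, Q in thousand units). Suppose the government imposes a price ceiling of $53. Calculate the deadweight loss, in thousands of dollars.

96

Rearranging supply gives Qs = 4P - 160. In a free market, 182 - 2P = 4P - 160 gives the equilibrium P* = 57, Q* = 68.
The ceiling of 53 is below the equilibrium price 57, so it binds.
At P = 53: Qd = 182 - 2·53 = 76 and Qs = 4·53 - 160 = 52.
Quantity traded falls to 52. At Q = 52 the demand price is (182 - 52)/2 = 65 and the supply price is (160 + 52)/4 = 53.
Deadweight loss = ½ · (65 - 53) · (68 - 52) = ½ · 12 · 16 = 96.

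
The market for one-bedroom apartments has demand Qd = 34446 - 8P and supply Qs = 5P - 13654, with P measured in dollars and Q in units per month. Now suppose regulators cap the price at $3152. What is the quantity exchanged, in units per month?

Setting quantity demanded equal to quantity supplied, 34446 - 8P = 5P - 13654, gives P* = 3700 and Q* = 4846.
Since 3152 < 3700, the ceiling is binding.
At P = 3152: Qd = 34446 - 8·3152 = 9230 and Qs = 5·3152 - 13654 = 2106.
The quantity actually transacted is the short side, supply: 2106.

2106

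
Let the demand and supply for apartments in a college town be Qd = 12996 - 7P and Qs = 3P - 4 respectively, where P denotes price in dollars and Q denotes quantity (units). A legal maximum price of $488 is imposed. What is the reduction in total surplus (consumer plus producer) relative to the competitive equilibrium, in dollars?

Setting quantity demanded equal to quantity supplied, 12996 - 7P = 3P - 4, gives P* = 1300 and Q* = 3896.
Because the ceiling (488) lies below the market-clearing price, it is binding.
At P = 488: Qd = 12996 - 7·488 = 9580 and Qs = 3·488 - 4 = 1460.
Quantity traded falls to 1460. At Q = 1460 the demand price is (12996 - 1460)/7 = 1648 and the supply price is (4 + 1460)/3 = 488.
Deadweight loss = ½ · (1648 - 488) · (3896 - 1460) = ½ · 1160 · 2436 = 1412880.

1412880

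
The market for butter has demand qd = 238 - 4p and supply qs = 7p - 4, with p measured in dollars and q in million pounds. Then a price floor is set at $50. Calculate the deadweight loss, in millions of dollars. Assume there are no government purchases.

Setting quantity demanded equal to quantity supplied, 238 - 4p = 7p - 4, gives p* = 22 and q* = 150.
Since 50 > 22, the floor is binding.
At p = 50: qd = 238 - 4·50 = 38 and qs = 7·50 - 4 = 346.
Quantity traded falls to 38. At q = 38 the demand price is (238 - 38)/4 = 50 and the supply price is (4 + 38)/7 = 6.
Deadweight loss = ½ · (50 - 6) · (150 - 38) = ½ · 44 · 112 = 2464.

2464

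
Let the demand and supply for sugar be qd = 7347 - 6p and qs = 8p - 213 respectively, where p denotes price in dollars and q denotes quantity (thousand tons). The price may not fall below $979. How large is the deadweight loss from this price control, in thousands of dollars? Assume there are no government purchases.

Equilibrium: 7347 - 6p = 8p - 213, so 7560 = 14p and p* = 540, q* = 4107.
Because the floor (979) lies above the market-clearing price, it is binding.
At p = 979: qd = 7347 - 6·979 = 1473 and qs = 8·979 - 213 = 7619.
Quantity traded falls to 1473. At q = 1473 the demand price is (7347 - 1473)/6 = 979 and the supply price is (213 + 1473)/8 = 210.75.
Deadweight loss = ½ · (979 - 210.75) · (4107 - 1473) = ½ · 768.25 · 2634 = 1011785.25.

1011785.25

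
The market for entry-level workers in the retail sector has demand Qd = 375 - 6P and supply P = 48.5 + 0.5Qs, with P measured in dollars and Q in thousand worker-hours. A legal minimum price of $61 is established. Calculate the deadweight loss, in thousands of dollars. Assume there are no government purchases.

48

Rearranging supply gives Qs = 2P - 97. Equilibrium: 375 - 6P = 2P - 97, so 472 = 8P and P* = 59, Q* = 21.
The floor of 61 is above the equilibrium price 59, so it binds.
At P = 61: Qd = 375 - 6·61 = 9 and Qs = 2·61 - 97 = 25.
Quantity traded falls to 9. At Q = 9 the demand price is (375 - 9)/6 = 61 and the supply price is (97 + 9)/2 = 53.
Deadweight loss = ½ · (61 - 53) · (21 - 9) = ½ · 8 · 12 = 48.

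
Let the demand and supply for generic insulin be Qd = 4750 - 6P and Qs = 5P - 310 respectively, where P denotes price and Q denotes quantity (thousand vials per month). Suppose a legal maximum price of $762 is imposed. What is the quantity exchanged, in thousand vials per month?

Setting quantity demanded equal to quantity supplied, 4750 - 6P = 5P - 310, gives P* = 460 and Q* = 1990.
The ceiling of 762 is above the equilibrium price 460, so it is not binding; the market clears at P* = 460, Q* = 1990.

1990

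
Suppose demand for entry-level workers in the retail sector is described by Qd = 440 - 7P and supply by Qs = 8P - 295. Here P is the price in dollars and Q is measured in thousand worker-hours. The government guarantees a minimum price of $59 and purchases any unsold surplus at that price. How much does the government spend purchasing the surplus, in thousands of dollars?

8850

Equilibrium: 440 - 7P = 8P - 295, so 735 = 15P and P* = 49, Q* = 97.
The floor of 59 is above the equilibrium price 49, so it binds.
At P = 59: Qd = 440 - 7·59 = 27 and Qs = 8·59 - 295 = 177.
Surplus = Qs - Qd = 150.
Government expenditure = surplus × support price = 150 × 59 = 8850.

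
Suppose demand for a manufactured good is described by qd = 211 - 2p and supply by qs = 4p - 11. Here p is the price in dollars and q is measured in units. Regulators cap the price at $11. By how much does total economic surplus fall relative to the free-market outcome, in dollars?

4056

Without the control the market clears where 211 - 2p = 4p - 11, i.e. p* = 37 and q* = 137.
The ceiling of 11 is below the equilibrium price 37, so it binds.
At p = 11: qd = 211 - 2·11 = 189 and qs = 4·11 - 11 = 33.
Quantity traded falls to 33. At q = 33 the demand price is (211 - 33)/2 = 89 and the supply price is (11 + 33)/4 = 11.
Deadweight loss = ½ · (89 - 11) · (137 - 33) = ½ · 78 · 104 = 4056.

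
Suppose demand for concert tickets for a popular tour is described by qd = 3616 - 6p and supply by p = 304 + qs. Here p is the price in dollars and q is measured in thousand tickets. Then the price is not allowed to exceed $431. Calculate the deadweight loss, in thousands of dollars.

9707.25

Rearranging supply gives qs = p - 304. Without the control the market clears where 3616 - 6p = p - 304, i.e. p* = 560 and q* = 256.
Because the ceiling (431) lies below the market-clearing price, it is binding.
At p = 431: qd = 3616 - 6·431 = 1030 and qs = 431 - 304 = 127.
Quantity traded falls to 127. At q = 127 the demand price is (3616 - 127)/6 = 581.5 and the supply price is 304 + 127 = 431.
Deadweight loss = ½ · (581.5 - 431) · (256 - 127) = ½ · 150.5 · 129 = 9707.25.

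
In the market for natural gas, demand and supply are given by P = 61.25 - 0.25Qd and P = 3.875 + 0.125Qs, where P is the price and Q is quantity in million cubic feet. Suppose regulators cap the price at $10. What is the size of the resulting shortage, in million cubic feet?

156

Rearranging demand gives Qd = 245 - 4P; rearranging supply gives Qs = 8P - 31. Without the control the market clears where 245 - 4P = 8P - 31, i.e. P* = 23 and Q* = 153.
Because the ceiling (10) lies below the market-clearing price, it is binding.
At P = 10: Qd = 245 - 4·10 = 205 and Qs = 8·10 - 31 = 49.
Shortage = Qd - Qs = 205 - 49 = 156.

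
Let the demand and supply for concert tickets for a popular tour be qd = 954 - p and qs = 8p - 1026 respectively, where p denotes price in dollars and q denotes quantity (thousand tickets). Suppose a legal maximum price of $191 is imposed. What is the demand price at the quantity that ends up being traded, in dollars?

452

Equilibrium: 954 - p = 8p - 1026, so 1980 = 9p and p* = 220, q* = 734.
Because the ceiling (191) lies below the market-clearing price, it is binding.
At p = 191: qd = 954 - 191 = 763 and qs = 8·191 - 1026 = 502.
Only 502 units reach the market. On the demand curve, the marginal buyer's willingness to pay at q = 502 is (954 - 502) = 452.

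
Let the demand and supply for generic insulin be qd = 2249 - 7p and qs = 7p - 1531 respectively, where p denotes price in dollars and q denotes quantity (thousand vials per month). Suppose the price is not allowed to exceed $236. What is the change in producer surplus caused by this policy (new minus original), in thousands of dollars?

Setting quantity demanded equal to quantity supplied, 2249 - 7p = 7p - 1531, gives p* = 270 and q* = 359.
Because the ceiling (236) lies below the market-clearing price, it is binding.
At p = 236: qd = 2249 - 7·236 = 597 and qs = 7·236 - 1531 = 121.
Producer surplus without the control is ½ · (270 - 1531/7) · 359 = 128881/14.
With the ceiling, producers sell 121 units at 236, so PS = ½ · (236 - 1531/7) · 121 = 14641/14.
Change in producer surplus = 14641/14 - 128881/14 = -8160.

-8160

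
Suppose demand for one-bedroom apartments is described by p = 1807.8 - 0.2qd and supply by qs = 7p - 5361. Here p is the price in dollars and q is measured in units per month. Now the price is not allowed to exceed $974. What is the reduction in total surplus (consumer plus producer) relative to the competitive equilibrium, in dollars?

429038.4

Rearranging demand gives qd = 9039 - 5p. Setting quantity demanded equal to quantity supplied, 9039 - 5p = 7p - 5361, gives p* = 1200 and q* = 3039.
Since 974 < 1200, the ceiling is binding.
At p = 974: qd = 9039 - 5·974 = 4169 and qs = 7·974 - 5361 = 1457.
Quantity traded falls to 1457. At q = 1457 the demand price is (9039 - 1457)/5 = 1516.4 and the supply price is (5361 + 1457)/7 = 974.
Deadweight loss = ½ · (1516.4 - 974) · (3039 - 1457) = ½ · 542.4 · 1582 = 429038.4.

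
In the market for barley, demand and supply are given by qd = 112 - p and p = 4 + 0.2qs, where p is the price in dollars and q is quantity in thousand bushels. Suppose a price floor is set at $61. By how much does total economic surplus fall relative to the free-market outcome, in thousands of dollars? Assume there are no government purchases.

Rearranging supply gives qs = 5p - 20. Setting quantity demanded equal to quantity supplied, 112 - p = 5p - 20, gives p* = 22 and q* = 90.
Because the floor (61) lies above the market-clearing price, it is binding.
At p = 61: qd = 112 - 61 = 51 and qs = 5·61 - 20 = 285.
Quantity traded falls to 51. At q = 51 the demand price is 112 - 51 = 61 and the supply price is (20 + 51)/5 = 14.2.
Deadweight loss = ½ · (61 - 14.2) · (90 - 51) = ½ · 46.8 · 39 = 912.6.

912.6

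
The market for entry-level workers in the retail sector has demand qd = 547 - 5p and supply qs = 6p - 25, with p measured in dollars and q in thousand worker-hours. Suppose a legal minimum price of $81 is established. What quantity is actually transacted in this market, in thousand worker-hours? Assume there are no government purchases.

Without the control the market clears where 547 - 5p = 6p - 25, i.e. p* = 52 and q* = 287.
The floor of 81 is above the equilibrium price 52, so it binds.
At p = 81: qd = 547 - 5·81 = 142 and qs = 6·81 - 25 = 461.
The quantity actually transacted is the short side, demand: 142.

142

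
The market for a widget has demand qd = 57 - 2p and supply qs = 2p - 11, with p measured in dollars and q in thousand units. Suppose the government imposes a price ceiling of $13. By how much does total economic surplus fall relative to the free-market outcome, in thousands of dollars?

Without the control the market clears where 57 - 2p = 2p - 11, i.e. p* = 17 and q* = 23.
The ceiling of 13 is below the equilibrium price 17, so it binds.
At p = 13: qd = 57 - 2·13 = 31 and qs = 2·13 - 11 = 15.
Quantity traded falls to 15. At q = 15 the demand price is (57 - 15)/2 = 21 and the supply price is (11 + 15)/2 = 13.
Deadweight loss = ½ · (21 - 13) · (23 - 15) = ½ · 8 · 8 = 32.

32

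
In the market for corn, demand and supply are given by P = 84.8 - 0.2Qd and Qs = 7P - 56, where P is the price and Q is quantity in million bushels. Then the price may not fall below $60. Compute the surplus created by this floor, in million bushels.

240

Rearranging demand gives Qd = 424 - 5P. Without the control the market clears where 424 - 5P = 7P - 56, i.e. P* = 40 and Q* = 224.
Because the floor (60) lies above the market-clearing price, it is binding.
At P = 60: Qd = 424 - 5·60 = 124 and Qs = 7·60 - 56 = 364.
Surplus = Qs - Qd = 364 - 124 = 240.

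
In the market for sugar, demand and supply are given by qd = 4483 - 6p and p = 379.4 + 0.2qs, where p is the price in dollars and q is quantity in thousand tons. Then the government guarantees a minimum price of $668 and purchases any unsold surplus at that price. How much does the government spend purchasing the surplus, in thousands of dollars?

Rearranging supply gives qs = 5p - 1897. Without the control the market clears where 4483 - 6p = 5p - 1897, i.e. p* = 580 and q* = 1003.
The floor of 668 is above the equilibrium price 580, so it binds.
At p = 668: qd = 4483 - 6·668 = 475 and qs = 5·668 - 1897 = 1443.
Surplus = qs - qd = 968.
Government expenditure = surplus × support price = 968 × 668 = 646624.

646624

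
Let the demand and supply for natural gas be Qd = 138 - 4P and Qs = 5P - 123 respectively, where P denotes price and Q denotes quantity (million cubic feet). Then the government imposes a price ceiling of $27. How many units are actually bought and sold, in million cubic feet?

12

Without the control the market clears where 138 - 4P = 5P - 123, i.e. P* = 29 and Q* = 22.
Because the ceiling (27) lies below the market-clearing price, it is binding.
At P = 27: Qd = 138 - 4·27 = 30 and Qs = 5·27 - 123 = 12.
The quantity actually transacted is the short side, supply: 12.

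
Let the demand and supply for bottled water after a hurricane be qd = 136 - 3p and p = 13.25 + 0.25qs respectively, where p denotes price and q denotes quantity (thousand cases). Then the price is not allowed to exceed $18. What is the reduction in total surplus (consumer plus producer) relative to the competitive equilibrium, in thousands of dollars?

378

Rearranging supply gives qs = 4p - 53. Setting quantity demanded equal to quantity supplied, 136 - 3p = 4p - 53, gives p* = 27 and q* = 55.
Because the ceiling (18) lies below the market-clearing price, it is binding.
At p = 18: qd = 136 - 3·18 = 82 and qs = 4·18 - 53 = 19.
Quantity traded falls to 19. At q = 19 the demand price is (136 - 19)/3 = 39 and the supply price is (53 + 19)/4 = 18.
Deadweight loss = ½ · (39 - 18) · (55 - 19) = ½ · 21 · 36 = 378.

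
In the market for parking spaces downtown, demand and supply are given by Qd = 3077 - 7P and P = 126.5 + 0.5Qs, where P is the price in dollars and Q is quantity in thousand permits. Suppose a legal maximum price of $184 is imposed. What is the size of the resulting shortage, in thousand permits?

Rearranging supply gives Qs = 2P - 253. Without the control the market clears where 3077 - 7P = 2P - 253, i.e. P* = 370 and Q* = 487.
Because the ceiling (184) lies below the market-clearing price, it is binding.
At P = 184: Qd = 3077 - 7·184 = 1789 and Qs = 2·184 - 253 = 115.
Shortage = Qd - Qs = 1789 - 115 = 1674.

1674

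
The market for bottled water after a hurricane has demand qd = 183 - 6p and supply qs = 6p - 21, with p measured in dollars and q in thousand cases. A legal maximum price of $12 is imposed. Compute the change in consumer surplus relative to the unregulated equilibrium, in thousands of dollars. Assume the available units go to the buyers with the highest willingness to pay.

180

Equilibrium: 183 - 6p = 6p - 21, so 204 = 12p and p* = 17, q* = 81.
Because the ceiling (12) lies below the market-clearing price, it is binding.
At p = 12: qd = 183 - 6·12 = 111 and qs = 6·12 - 21 = 51.
Consumer surplus without the control is ½ · (30.5 - 17) · 81 = 546.75.
With the ceiling, 51 units are sold at 12 (assume they go to the highest-value buyers). The demand price at q = 51 is 22, so CS = ½ · [(30.5 - 12) + (22 - 12)] · 51 = 726.75.
Change in consumer surplus = 726.75 - 546.75 = 180.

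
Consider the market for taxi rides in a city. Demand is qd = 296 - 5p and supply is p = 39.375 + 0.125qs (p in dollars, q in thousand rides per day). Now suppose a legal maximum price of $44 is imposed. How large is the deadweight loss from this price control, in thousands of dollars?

93.6

Rearranging supply gives qs = 8p - 315. Setting quantity demanded equal to quantity supplied, 296 - 5p = 8p - 315, gives p* = 47 and q* = 61.
Because the ceiling (44) lies below the market-clearing price, it is binding.
At p = 44: qd = 296 - 5·44 = 76 and qs = 8·44 - 315 = 37.
Quantity traded falls to 37. At q = 37 the demand price is (296 - 37)/5 = 51.8 and the supply price is (315 + 37)/8 = 44.
Deadweight loss = ½ · (51.8 - 44) · (61 - 37) = ½ · 7.8 · 24 = 93.6.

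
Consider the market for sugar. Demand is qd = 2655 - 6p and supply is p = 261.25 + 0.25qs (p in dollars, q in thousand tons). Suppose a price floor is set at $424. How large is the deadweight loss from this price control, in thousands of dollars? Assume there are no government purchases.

21870

Rearranging supply gives qs = 4p - 1045. Without the control the market clears where 2655 - 6p = 4p - 1045, i.e. p* = 370 and q* = 435.
Since 424 > 370, the floor is binding.
At p = 424: qd = 2655 - 6·424 = 111 and qs = 4·424 - 1045 = 651.
Quantity traded falls to 111. At q = 111 the demand price is (2655 - 111)/6 = 424 and the supply price is (1045 + 111)/4 = 289.
Deadweight loss = ½ · (424 - 289) · (435 - 111) = ½ · 135 · 324 = 21870.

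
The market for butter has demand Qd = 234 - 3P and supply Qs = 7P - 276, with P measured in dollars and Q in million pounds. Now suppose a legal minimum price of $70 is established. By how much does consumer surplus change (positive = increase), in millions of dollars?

-997.5

In a free market, 234 - 3P = 7P - 276 gives the equilibrium P* = 51, Q* = 81.
Since 70 > 51, the floor is binding.
At P = 70: Qd = 234 - 3·70 = 24 and Qs = 7·70 - 276 = 214.
Consumer surplus without the control is ½ · (78 - 51) · 81 = 1093.5.
With the floor, consumers buy 24 units at 70, so CS = ½ · (78 - 70) · 24 = 96.
Change in consumer surplus = 96 - 1093.5 = -997.5.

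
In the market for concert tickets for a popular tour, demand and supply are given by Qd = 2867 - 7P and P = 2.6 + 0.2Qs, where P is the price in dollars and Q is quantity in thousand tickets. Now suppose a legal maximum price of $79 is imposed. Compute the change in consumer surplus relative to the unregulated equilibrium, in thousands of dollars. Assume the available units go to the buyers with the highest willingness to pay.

Rearranging supply gives Qs = 5P - 13. Without the control the market clears where 2867 - 7P = 5P - 13, i.e. P* = 240 and Q* = 1187.
Since 79 < 240, the ceiling is binding.
At P = 79: Qd = 2867 - 7·79 = 2314 and Qs = 5·79 - 13 = 382.
Consumer surplus without the control is ½ · (2867/7 - 240) · 1187 = 1408969/14.
With the ceiling, 382 units are sold at 79 (assume they go to the highest-value buyers). The demand price at Q = 382 is 355, so CS = ½ · [(2867/7 - 79) + (355 - 79)] · 382 = 810986/7.
Change in consumer surplus = 810986/7 - 1408969/14 = 15214.5.

15214.5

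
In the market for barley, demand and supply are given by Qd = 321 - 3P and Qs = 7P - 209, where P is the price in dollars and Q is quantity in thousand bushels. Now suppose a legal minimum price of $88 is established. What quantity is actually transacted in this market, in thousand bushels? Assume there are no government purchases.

57

Equilibrium: 321 - 3P = 7P - 209, so 530 = 10P and P* = 53, Q* = 162.
Since 88 > 53, the floor is binding.
At P = 88: Qd = 321 - 3·88 = 57 and Qs = 7·88 - 209 = 407.
The quantity actually transacted is the short side, demand: 57.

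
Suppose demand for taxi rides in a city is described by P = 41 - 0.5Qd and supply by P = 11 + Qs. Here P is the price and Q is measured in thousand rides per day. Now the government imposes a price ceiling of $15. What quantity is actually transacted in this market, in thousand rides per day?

Rearranging demand gives Qd = 82 - 2P; rearranging supply gives Qs = P - 11. Equilibrium: 82 - 2P = P - 11, so 93 = 3P and P* = 31, Q* = 20.
The ceiling of 15 is below the equilibrium price 31, so it binds.
At P = 15: Qd = 82 - 2·15 = 52 and Qs = 15 - 11 = 4.
The quantity actually transacted is the short side, supply: 4.

4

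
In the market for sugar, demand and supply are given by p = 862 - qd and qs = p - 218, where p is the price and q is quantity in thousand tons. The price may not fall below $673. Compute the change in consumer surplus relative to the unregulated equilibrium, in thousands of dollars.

-33981.5

Rearranging demand gives qd = 862 - p. Without the control the market clears where 862 - p = p - 218, i.e. p* = 540 and q* = 322.
Because the floor (673) lies above the market-clearing price, it is binding.
At p = 673: qd = 862 - 673 = 189 and qs = 673 - 218 = 455.
Consumer surplus without the control is ½ · (862 - 540) · 322 = 51842.
With the floor, consumers buy 189 units at 673, so CS = ½ · (862 - 673) · 189 = 17860.5.
Change in consumer surplus = 17860.5 - 51842 = -33981.5.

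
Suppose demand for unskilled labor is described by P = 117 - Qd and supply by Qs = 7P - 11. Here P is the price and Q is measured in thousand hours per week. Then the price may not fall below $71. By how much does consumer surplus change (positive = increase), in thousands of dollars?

Rearranging demand gives Qd = 117 - P. Equilibrium: 117 - P = 7P - 11, so 128 = 8P and P* = 16, Q* = 101.
Since 71 > 16, the floor is binding.
At P = 71: Qd = 117 - 71 = 46 and Qs = 7·71 - 11 = 486.
Consumer surplus without the control is ½ · (117 - 16) · 101 = 5100.5.
With the floor, consumers buy 46 units at 71, so CS = ½ · (117 - 71) · 46 = 1058.
Change in consumer surplus = 1058 - 5100.5 = -4042.5.

-4042.5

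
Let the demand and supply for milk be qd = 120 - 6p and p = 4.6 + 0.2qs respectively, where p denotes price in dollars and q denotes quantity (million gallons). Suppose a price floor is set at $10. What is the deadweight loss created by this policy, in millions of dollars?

Rearranging supply gives qs = 5p - 23. Without the control the market clears where 120 - 6p = 5p - 23, i.e. p* = 13 and q* = 42.
Since 10 is below p* = 13, the floor does not bind and the free-market outcome prevails.
Since the control does not bind, no trades are prevented and deadweight loss is zero.

0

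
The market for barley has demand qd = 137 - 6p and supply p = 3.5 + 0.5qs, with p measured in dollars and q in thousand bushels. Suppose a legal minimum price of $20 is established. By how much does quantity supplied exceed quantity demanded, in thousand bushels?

Rearranging supply gives qs = 2p - 7. Setting quantity demanded equal to quantity supplied, 137 - 6p = 2p - 7, gives p* = 18 and q* = 29.
The floor of 20 is above the equilibrium price 18, so it binds.
At p = 20: qd = 137 - 6·20 = 17 and qs = 2·20 - 7 = 33.
Surplus = qs - qd = 33 - 17 = 16.

16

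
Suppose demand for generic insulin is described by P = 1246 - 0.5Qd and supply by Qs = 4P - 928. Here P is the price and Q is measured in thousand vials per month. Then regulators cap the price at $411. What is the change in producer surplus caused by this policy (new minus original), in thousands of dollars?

-164406

Rearranging demand gives Qd = 2492 - 2P. Without the control the market clears where 2492 - 2P = 4P - 928, i.e. P* = 570 and Q* = 1352.
Since 411 < 570, the ceiling is binding.
At P = 411: Qd = 2492 - 2·411 = 1670 and Qs = 4·411 - 928 = 716.
Producer surplus without the control is ½ · (570 - 232) · 1352 = 228488.
With the ceiling, producers sell 716 units at 411, so PS = ½ · (411 - 232) · 716 = 64082.
Change in producer surplus = 64082 - 228488 = -164406.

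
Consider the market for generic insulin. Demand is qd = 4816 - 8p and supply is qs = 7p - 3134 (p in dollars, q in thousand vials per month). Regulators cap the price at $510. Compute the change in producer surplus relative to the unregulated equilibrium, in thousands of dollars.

Equilibrium: 4816 - 8p = 7p - 3134, so 7950 = 15p and p* = 530, q* = 576.
Because the ceiling (510) lies below the market-clearing price, it is binding.
At p = 510: qd = 4816 - 8·510 = 736 and qs = 7·510 - 3134 = 436.
Producer surplus without the control is ½ · (530 - 3134/7) · 576 = 165888/7.
With the ceiling, producers sell 436 units at 510, so PS = ½ · (510 - 3134/7) · 436 = 95048/7.
Change in producer surplus = 95048/7 - 165888/7 = -10120.

-10120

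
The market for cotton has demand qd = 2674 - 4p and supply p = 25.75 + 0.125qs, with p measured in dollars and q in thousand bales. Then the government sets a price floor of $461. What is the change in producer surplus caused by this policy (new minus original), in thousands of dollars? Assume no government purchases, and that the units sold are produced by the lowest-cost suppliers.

Rearranging supply gives qs = 8p - 206. Setting quantity demanded equal to quantity supplied, 2674 - 4p = 8p - 206, gives p* = 240 and q* = 1714.
Because the floor (461) lies above the market-clearing price, it is binding.
At p = 461: qd = 2674 - 4·461 = 830 and qs = 8·461 - 206 = 3482.
Producer surplus without the control is ½ · (240 - 25.75) · 1714 = 183612.25.
With the floor, 830 units are sold at 461. The supply price at q = 830 is 129.5, so PS = ½ · [(461 - 25.75) + (461 - 129.5)] · 830 = 318201.25.
Change in producer surplus = 318201.25 - 183612.25 = 134589.

134589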